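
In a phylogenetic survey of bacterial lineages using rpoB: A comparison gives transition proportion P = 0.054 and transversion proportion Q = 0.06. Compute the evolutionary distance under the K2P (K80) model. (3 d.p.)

0.124

Under the Kimura two-parameter model, d = −½ ln(1 − 2P − Q) − ¼ ln(1 − 2Q).
1 − 2P − Q = 0.832, giving −½ ln(0.832) = 0.091961.
1 − 2Q = 0.88, giving −¼ ln(0.88) = 0.031958.
d = 0.091961 + 0.031958 = 0.123919.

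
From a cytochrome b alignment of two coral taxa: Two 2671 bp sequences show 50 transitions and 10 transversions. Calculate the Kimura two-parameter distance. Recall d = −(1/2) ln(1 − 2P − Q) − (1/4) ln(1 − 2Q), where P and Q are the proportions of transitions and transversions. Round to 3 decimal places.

P = 50/2671 ≈ 0.01872 and Q = 10/2671 ≈ 0.003744.
Under the Kimura two-parameter model, d = −½ ln(1 − 2P − Q) − ¼ ln(1 − 2Q).
1 − 2P − Q = 0.958816, giving −½ ln(0.958816) = 0.021028.
1 − 2Q = 0.992512, giving −¼ ln(0.992512) = 0.001879.
d = 0.021028 + 0.001879 = 0.022907.

0.023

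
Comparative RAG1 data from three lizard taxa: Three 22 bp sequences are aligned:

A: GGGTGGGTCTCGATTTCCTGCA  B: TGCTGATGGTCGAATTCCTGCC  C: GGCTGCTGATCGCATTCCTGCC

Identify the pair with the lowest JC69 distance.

B and C

A–B: 8/22 differ, p = 0.364, d = 0.497.
A–C: 8/22 differ, p = 0.364, d = 0.497.
B–C: 4/22 differ, p = 0.182, d = 0.208.
The smallest distance is between B and C.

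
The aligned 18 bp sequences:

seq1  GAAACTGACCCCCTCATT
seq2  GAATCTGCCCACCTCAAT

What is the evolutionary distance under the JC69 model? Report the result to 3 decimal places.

The sequences differ at 4 of 18 sites (4, 8, 11, 17), so p = 4/18 ≈ 0.222222.
d = −(3/4) ln(1 − 4p/3) = −0.75 ln(1 − 0.296296) = −0.75 ln(0.703704)
  = −0.75 × (-0.351397) = 0.263548 substitutions/site.

0.264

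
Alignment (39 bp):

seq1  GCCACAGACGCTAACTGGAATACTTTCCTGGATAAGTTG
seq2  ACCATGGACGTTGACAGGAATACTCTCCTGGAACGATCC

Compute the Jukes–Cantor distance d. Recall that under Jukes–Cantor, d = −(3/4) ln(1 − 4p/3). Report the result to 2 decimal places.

The sequences differ at 13 of 39 sites, so p = 13/39 ≈ 0.333333.
d = −(3/4) ln(1 − 4p/3) = −0.75 ln(1 − 0.444444) = −0.75 ln(0.555556)
  = −0.75 × (-0.587786) = 0.440840 substitutions/site.

0.44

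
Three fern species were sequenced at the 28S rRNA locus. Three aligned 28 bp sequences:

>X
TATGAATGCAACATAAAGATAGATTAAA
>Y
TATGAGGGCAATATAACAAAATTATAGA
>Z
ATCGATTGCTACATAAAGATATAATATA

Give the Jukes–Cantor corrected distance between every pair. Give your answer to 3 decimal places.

X–Y: 10/28 sites differ → p ≈ 0.357143, d = −0.75 ln(1 − 0.476191) = 0.484971 ≈ 0.485.
X–Z: 8/28 sites differ → p ≈ 0.285714, d = −0.75 ln(1 − 0.380952) = 0.359679 ≈ 0.360.
Y–Z: 12/28 sites differ → p ≈ 0.428571, d = −0.75 ln(1 − 0.571428) = 0.635472 ≈ 0.635.

d(X,Y) = 0.485, d(X,Z) = 0.360, d(Y,Z) = 0.635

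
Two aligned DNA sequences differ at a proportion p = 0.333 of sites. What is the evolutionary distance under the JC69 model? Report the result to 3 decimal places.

d = −(3/4) ln(1 − 4p/3) = −0.75 ln(1 − 0.444) = −0.75 ln(0.556)
  = −0.75 × (-0.586987) = 0.440240 substitutions/site.

0.440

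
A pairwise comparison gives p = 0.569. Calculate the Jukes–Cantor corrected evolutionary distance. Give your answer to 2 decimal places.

1.07

d = −(3/4) ln(1 − 4p/3) = −0.75 ln(1 − 0.758667) = −0.75 ln(0.241333)
  = −0.75 × (-1.421578) = 1.066184 substitutions/site.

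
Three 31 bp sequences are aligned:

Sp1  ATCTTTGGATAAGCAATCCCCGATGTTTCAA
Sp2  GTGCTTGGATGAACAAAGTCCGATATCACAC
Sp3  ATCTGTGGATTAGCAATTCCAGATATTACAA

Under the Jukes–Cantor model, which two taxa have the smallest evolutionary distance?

Sp1–Sp2: 12/31 differ, p = 0.387, d = 0.544.
Sp1–Sp3: 6/31 differ, p = 0.194, d = 0.224.
Sp2–Sp3: 12/31 differ, p = 0.387, d = 0.544.
The smallest distance is between Sp1 and Sp3.

Sp1 and Sp3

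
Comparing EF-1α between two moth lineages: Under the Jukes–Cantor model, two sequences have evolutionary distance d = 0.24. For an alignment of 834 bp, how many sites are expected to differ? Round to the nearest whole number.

171

Invert JC69: p = (3/4)(1 − e^(−4d/3)) = 0.75 × (1 − e^(-0.32)) = 0.75 × (1 − 0.726149) = 0.205388.
Expected differing sites = pL ≈ 0.205388 × 834 = 171.293592 ≈ 171.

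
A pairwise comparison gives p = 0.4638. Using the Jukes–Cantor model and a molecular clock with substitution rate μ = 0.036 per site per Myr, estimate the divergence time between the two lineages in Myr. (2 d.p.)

d = −(3/4) ln(1 − 4p/3) = −0.75 ln(1 − 0.6184) = −0.75 ln(0.3816)
  = −0.75 × (-0.963382) = 0.722537 substitutions/site.
Under a molecular clock d = 2μt, so t = d/(2μ) = 0.722537 / (2 × 0.036) = 10.04 Myr.

10.04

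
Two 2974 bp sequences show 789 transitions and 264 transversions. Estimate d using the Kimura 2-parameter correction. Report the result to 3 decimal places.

0.532

P = 789/2974 ≈ 0.265299 and Q = 264/2974 ≈ 0.088769.
Under the Kimura two-parameter model, d = −½ ln(1 − 2P − Q) − ¼ ln(1 − 2Q).
1 − 2P − Q = 0.380633, giving −½ ln(0.380633) = 0.482960.
1 − 2Q = 0.822462, giving −¼ ln(0.822462) = 0.048863.
d = 0.482960 + 0.048863 = 0.531823.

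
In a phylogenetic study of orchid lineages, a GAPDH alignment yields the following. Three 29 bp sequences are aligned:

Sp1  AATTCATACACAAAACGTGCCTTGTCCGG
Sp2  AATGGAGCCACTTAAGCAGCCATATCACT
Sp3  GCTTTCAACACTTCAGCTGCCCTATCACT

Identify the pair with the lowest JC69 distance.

Sp1–Sp2: 14/29 differ, p = 0.483, d = 0.774.
Sp1–Sp3: 15/29 differ, p = 0.517, d = 0.878.
Sp2–Sp3: 10/29 differ, p = 0.345, d = 0.462.
The smallest distance is between Sp2 and Sp3.

Sp2 and Sp3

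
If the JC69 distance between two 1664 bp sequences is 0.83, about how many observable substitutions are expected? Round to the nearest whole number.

835

Invert JC69: p = (3/4)(1 − e^(−4d/3)) = 0.75 × (1 − e^(-1.106667)) = 0.75 × (1 − 0.330659) = 0.502006.
Expected differing sites = pL ≈ 0.502006 × 1664 = 835.337984 ≈ 835.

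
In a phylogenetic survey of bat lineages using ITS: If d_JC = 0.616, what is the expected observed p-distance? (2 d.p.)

0.42

p = (3/4)(1 − e^(−4d/3)) = 0.75 × (1 − e^(-0.821333)) = 0.75 × (1 − 0.439845) = 0.420116.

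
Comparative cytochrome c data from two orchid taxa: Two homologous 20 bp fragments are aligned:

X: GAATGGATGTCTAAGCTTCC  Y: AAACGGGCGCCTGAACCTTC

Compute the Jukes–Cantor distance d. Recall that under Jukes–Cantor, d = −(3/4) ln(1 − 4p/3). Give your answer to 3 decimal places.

The sequences differ at 9 of 20 sites (1, 4, 7, 8, 10, 13, 15, 17, 19), so p = 9/20 = 0.45.
d = −(3/4) ln(1 − 4p/3) = −0.75 ln(1 − 0.6) = −0.75 ln(0.4)
  = −0.75 × (-0.916291) = 0.687218 substitutions/site.

0.687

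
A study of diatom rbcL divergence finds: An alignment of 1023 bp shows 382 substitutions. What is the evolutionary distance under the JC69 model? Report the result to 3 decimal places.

0.517

p = 382/1023 ≈ 0.373412.
d = −(3/4) ln(1 − 4p/3) = −0.75 ln(1 − 0.497883) = −0.75 ln(0.502117)
  = −0.75 × (-0.688922) = 0.516692 substitutions/site.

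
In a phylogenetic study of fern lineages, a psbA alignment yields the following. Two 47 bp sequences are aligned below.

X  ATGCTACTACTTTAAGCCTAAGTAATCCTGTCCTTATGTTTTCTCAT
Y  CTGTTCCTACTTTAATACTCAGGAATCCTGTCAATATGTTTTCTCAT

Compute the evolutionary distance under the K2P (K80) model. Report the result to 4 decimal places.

0.2237

Of 47 sites, 1 differences are transitions and 8 are transversions, so P = 1/47 ≈ 0.021277 and Q = 8/47 ≈ 0.170213.
Under the Kimura two-parameter model, d = −½ ln(1 − 2P − Q) − ¼ ln(1 − 2Q).
1 − 2P − Q = 0.787233, giving −½ ln(0.787233) = 0.119616.
1 − 2Q = 0.659574, giving −¼ ln(0.659574) = 0.104040.
d = 0.119616 + 0.104040 = 0.223656.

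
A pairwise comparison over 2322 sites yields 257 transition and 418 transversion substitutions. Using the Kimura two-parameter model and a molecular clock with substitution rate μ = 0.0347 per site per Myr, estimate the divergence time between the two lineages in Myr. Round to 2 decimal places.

5.30

P = 257/2322 ≈ 0.11068 and Q = 418/2322 ≈ 0.180017.
Under the Kimura two-parameter model, d = −½ ln(1 − 2P − Q) − ¼ ln(1 − 2Q).
1 − 2P − Q = 0.598623, giving −½ ln(0.598623) = 0.256562.
1 − 2Q = 0.639966, giving −¼ ln(0.639966) = 0.111585.
d = 0.256562 + 0.111585 = 0.368147.
Under a molecular clock d = 2μt, so t = d/(2μ) = 0.368147 / (2 × 0.0347) = 5.30 Myr.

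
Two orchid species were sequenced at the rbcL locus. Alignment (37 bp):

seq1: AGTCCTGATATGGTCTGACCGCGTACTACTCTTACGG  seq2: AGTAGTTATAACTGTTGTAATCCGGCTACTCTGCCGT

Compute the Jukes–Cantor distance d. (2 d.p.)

The sequences differ at 18 of 37 sites, so p = 18/37 ≈ 0.486486.
d = −(3/4) ln(1 − 4p/3) = −0.75 ln(1 − 0.648648) = −0.75 ln(0.351352)
  = −0.75 × (-1.045967) = 0.784475 substitutions/site.

0.78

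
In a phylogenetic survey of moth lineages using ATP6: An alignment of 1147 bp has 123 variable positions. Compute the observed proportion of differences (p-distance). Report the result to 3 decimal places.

p = 123/1147 = 0.107236… ≈ 0.107 (to 3 d.p.).

0.107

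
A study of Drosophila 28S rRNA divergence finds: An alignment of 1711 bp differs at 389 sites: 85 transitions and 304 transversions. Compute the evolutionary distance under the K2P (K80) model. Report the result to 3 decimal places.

0.272

P = 85/1711 ≈ 0.049679 and Q = 304/1711 ≈ 0.177674.
Under the Kimura two-parameter model, d = −½ ln(1 − 2P − Q) − ¼ ln(1 − 2Q).
1 − 2P − Q = 0.722968, giving −½ ln(0.722968) = 0.162195.
1 − 2Q = 0.644652, giving −¼ ln(0.644652) = 0.109761.
d = 0.162195 + 0.109761 = 0.271956.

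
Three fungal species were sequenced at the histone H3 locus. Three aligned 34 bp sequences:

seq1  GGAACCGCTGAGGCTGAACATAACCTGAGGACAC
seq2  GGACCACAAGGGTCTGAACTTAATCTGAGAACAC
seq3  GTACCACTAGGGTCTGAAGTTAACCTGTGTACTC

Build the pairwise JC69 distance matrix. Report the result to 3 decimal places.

seq1–seq2: 10/34 sites differ → p ≈ 0.294118, d = −0.75 ln(1 − 0.392157) = 0.373379 ≈ 0.373.
seq1–seq3: 13/34 sites differ → p ≈ 0.382353, d = −0.75 ln(1 − 0.509804) = 0.534712 ≈ 0.535.
seq2–seq3: 7/34 sites differ → p ≈ 0.205882, d = −0.75 ln(1 − 0.274509) = 0.240680 ≈ 0.241.

d(seq1,seq2) = 0.373, d(seq1,seq3) = 0.535, d(seq2,seq3) = 0.241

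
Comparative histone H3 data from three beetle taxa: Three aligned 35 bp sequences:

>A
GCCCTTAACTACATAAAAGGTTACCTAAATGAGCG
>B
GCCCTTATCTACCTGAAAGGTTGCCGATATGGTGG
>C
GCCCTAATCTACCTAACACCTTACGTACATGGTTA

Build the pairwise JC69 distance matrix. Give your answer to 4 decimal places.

A–B: 9/35 sites differ → p ≈ 0.257143, d = −0.75 ln(1 − 0.342857) = 0.314890 ≈ 0.3149.
A–C: 12/35 sites differ → p ≈ 0.342857, d = −0.75 ln(1 − 0.457143) = 0.458182 ≈ 0.4582.
B–C: 11/35 sites differ → p ≈ 0.314286, d = −0.75 ln(1 − 0.419048) = 0.407315 ≈ 0.4073.

d(A,B) = 0.3149, d(A,C) = 0.4582, d(B,C) = 0.4073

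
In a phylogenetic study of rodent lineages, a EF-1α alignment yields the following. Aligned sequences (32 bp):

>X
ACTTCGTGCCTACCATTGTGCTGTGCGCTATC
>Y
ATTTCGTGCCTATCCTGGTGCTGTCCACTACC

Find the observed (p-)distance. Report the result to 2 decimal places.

The sequences differ at 7 of 32 positions (sites 2, 13, 15, 17, 25, 27, 31).
p = 7/32 = 0.21875 ≈ 0.22 (to 2 d.p.).

0.22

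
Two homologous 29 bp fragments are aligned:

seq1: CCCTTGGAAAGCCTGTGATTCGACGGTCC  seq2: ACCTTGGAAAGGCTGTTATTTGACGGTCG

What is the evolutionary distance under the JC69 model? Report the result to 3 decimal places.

0.196

The sequences differ at 5 of 29 sites (1, 12, 17, 21, 29), so p = 5/29 ≈ 0.172414.
d = −(3/4) ln(1 − 4p/3) = −0.75 ln(1 − 0.229885) = −0.75 ln(0.770115)
  = −0.75 × (-0.261215) = 0.195911 substitutions/site.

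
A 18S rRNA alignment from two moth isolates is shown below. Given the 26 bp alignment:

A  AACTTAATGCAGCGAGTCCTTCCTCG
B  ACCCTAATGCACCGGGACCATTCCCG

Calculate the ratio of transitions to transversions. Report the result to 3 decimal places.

1.000

Transitions are A↔G and C↔T; transversions are all other mismatches.
Transitions: 4. Transversions: 4.
R = 4/4 = 1.000.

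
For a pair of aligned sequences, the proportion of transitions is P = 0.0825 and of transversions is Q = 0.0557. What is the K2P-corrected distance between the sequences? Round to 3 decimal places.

0.154

Under the Kimura two-parameter model, d = −½ ln(1 − 2P − Q) − ¼ ln(1 − 2Q).
1 − 2P − Q = 0.7793, giving −½ ln(0.7793) = 0.124680.
1 − 2Q = 0.8886, giving −¼ ln(0.8886) = 0.029527.
d = 0.124680 + 0.029527 = 0.154207.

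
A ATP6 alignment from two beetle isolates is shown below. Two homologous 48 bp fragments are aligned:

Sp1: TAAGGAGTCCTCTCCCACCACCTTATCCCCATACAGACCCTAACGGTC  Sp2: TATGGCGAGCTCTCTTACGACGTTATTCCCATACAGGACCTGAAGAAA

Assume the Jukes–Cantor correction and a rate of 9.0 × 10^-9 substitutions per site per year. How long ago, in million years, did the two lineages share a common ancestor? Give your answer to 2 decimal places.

The sequences differ at 16 of 48 sites, so p = 16/48 ≈ 0.333333.
d = −(3/4) ln(1 − 4p/3) = −0.75 ln(1 − 0.444444) = −0.75 ln(0.555556)
  = −0.75 × (-0.587786) = 0.440840 substitutions/site.
Under a molecular clock d = 2μt, so t = d/(2μ) = 0.440840 / (2 × 9.0 × 10^-9) = 24.49 million years.

24.49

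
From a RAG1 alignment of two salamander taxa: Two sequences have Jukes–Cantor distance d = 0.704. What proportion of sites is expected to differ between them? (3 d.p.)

p = (3/4)(1 − e^(−4d/3)) = 0.75 × (1 − e^(-0.938667)) = 0.75 × (1 − 0.391149) = 0.456638.

0.457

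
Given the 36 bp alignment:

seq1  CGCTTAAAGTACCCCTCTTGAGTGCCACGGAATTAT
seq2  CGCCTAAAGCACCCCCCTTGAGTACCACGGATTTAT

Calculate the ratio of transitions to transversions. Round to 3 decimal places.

4.000

Transitions are A↔G and C↔T; transversions are all other mismatches.
Transitions: 4. Transversions: 1.
R = 4/1 = 4.000.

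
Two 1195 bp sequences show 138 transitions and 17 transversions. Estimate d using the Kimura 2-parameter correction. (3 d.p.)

0.148

P = 138/1195 ≈ 0.115481 and Q = 17/1195 ≈ 0.014226.
Under the Kimura two-parameter model, d = −½ ln(1 − 2P − Q) − ¼ ln(1 − 2Q).
1 − 2P − Q = 0.754812, giving −½ ln(0.754812) = 0.140643.
1 − 2Q = 0.971548, giving −¼ ln(0.971548) = 0.007216.
d = 0.140643 + 0.007216 = 0.147859.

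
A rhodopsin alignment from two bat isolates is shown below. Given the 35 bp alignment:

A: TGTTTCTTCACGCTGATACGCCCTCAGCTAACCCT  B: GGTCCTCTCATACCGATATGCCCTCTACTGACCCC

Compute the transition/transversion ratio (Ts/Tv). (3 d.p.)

Transitions are A↔G and C↔T; transversions are all other mismatches.
Transitions: 11. Transversions: 2.
R = 11/2 = 5.500.

5.500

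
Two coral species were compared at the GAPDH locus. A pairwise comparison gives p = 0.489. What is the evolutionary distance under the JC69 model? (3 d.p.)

0.792

d = −(3/4) ln(1 − 4p/3) = −0.75 ln(1 − 0.652) = −0.75 ln(0.348)
  = −0.75 × (-1.055553) = 0.791665 substitutions/site.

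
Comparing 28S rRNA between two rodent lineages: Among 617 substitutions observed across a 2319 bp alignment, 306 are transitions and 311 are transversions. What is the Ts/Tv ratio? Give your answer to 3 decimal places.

R = 306/311 = 0.983922… ≈ 0.984 (to 3 d.p.).

0.984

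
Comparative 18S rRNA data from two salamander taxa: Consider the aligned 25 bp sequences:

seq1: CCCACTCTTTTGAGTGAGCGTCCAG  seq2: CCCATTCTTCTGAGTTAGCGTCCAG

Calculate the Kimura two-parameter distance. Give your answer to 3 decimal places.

0.132

Of 25 sites, 2 differences are transitions and 1 are transversions, so P = 2/25 = 0.08 and Q = 1/25 = 0.04.
Under the Kimura two-parameter model, d = −½ ln(1 − 2P − Q) − ¼ ln(1 − 2Q).
1 − 2P − Q = 0.8, giving −½ ln(0.8) = 0.111572.
1 − 2Q = 0.92, giving −¼ ln(0.92) = 0.020845.
d = 0.111572 + 0.020845 = 0.132417.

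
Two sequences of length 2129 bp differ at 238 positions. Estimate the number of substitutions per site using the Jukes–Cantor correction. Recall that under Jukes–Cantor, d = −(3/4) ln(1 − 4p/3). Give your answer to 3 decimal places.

0.121

p = 238/2129 ≈ 0.11179.
d = −(3/4) ln(1 − 4p/3) = −0.75 ln(1 − 0.149053) = −0.75 ln(0.850947)
  = −0.75 × (-0.161405) = 0.121054 substitutions/site.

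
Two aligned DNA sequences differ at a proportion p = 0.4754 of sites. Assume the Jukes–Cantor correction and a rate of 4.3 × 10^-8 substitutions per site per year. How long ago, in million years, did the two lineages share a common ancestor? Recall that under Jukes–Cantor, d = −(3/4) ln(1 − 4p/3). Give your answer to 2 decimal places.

d = −(3/4) ln(1 − 4p/3) = −0.75 ln(1 − 0.633867) = −0.75 ln(0.366133)
  = −0.75 × (-1.004759) = 0.753569 substitutions/site.
Under a molecular clock d = 2μt, so t = d/(2μ) = 0.753569 / (2 × 4.3 × 10^-8) = 8.76 million years.

8.76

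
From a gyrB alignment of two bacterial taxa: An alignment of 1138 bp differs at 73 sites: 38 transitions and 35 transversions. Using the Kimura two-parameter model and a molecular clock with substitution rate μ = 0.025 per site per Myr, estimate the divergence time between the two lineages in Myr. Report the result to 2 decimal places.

P = 38/1138 ≈ 0.033392 and Q = 35/1138 ≈ 0.030756.
Under the Kimura two-parameter model, d = −½ ln(1 − 2P − Q) − ¼ ln(1 − 2Q).
1 − 2P − Q = 0.90246, giving −½ ln(0.90246) = 0.051315.
1 − 2Q = 0.938488, giving −¼ ln(0.938488) = 0.015871.
d = 0.051315 + 0.015871 = 0.067186.
Under a molecular clock d = 2μt, so t = d/(2μ) = 0.067186 / (2 × 0.025) = 1.34 Myr.

1.34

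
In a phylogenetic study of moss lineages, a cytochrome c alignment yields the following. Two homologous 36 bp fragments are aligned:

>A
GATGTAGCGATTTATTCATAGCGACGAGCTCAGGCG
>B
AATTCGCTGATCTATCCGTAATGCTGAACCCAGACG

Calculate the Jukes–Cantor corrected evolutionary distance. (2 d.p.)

The sequences differ at 16 of 36 sites, so p = 16/36 ≈ 0.444444.
d = −(3/4) ln(1 − 4p/3) = −0.75 ln(1 − 0.592592) = −0.75 ln(0.407408)
  = −0.75 × (-0.897940) = 0.673455 substitutions/site.

0.67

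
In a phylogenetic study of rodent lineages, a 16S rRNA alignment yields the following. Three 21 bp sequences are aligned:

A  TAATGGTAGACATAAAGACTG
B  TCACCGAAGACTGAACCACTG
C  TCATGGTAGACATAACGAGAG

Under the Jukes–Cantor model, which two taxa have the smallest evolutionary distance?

A–B: 8/21 differ, p = 0.381, d = 0.532.
A–C: 4/21 differ, p = 0.190, d = 0.220.
B–C: 8/21 differ, p = 0.381, d = 0.532.
The smallest distance is between A and C.

A and C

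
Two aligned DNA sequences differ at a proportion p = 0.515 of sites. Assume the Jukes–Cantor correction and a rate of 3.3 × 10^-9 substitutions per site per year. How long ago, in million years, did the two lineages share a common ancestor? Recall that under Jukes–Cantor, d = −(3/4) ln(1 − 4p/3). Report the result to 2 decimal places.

131.87

d = −(3/4) ln(1 − 4p/3) = −0.75 ln(1 − 0.686667) = −0.75 ln(0.313333)
  = −0.75 × (-1.160489) = 0.870367 substitutions/site.
Under a molecular clock d = 2μt, so t = d/(2μ) = 0.870367 / (2 × 3.3 × 10^-9) = 131.87 million years.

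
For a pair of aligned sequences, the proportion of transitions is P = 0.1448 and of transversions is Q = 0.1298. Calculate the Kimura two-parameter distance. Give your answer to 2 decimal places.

0.35

Under the Kimura two-parameter model, d = −½ ln(1 − 2P − Q) − ¼ ln(1 − 2Q).
1 − 2P − Q = 0.5806, giving −½ ln(0.5806) = 0.271847.
1 − 2Q = 0.7404, giving −¼ ln(0.7404) = 0.075141.
d = 0.271847 + 0.075141 = 0.346988.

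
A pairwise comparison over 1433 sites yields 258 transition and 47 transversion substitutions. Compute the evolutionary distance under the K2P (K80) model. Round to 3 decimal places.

P = 258/1433 ≈ 0.180042 and Q = 47/1433 ≈ 0.032798.
Under the Kimura two-parameter model, d = −½ ln(1 − 2P − Q) − ¼ ln(1 − 2Q).
1 − 2P − Q = 0.607118, giving −½ ln(0.607118) = 0.249516.
1 − 2Q = 0.934404, giving −¼ ln(0.934404) = 0.016962.
d = 0.249516 + 0.016962 = 0.266478.

0.266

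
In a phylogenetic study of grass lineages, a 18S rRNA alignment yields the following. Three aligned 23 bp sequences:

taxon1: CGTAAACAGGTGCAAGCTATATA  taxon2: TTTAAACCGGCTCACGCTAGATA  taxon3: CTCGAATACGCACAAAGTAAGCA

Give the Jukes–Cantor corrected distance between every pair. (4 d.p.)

d(taxon1,taxon2) = 0.3904, d(taxon1,taxon3) = 0.8922, d(taxon2,taxon3) = 1.0507

taxon1–taxon2: 7/23 sites differ → p ≈ 0.304348, d = −0.75 ln(1 − 0.405797) = 0.390401 ≈ 0.3904.
taxon1–taxon3: 12/23 sites differ → p ≈ 0.521739, d = −0.75 ln(1 − 0.695652) = 0.892188 ≈ 0.8922.
taxon2–taxon3: 13/23 sites differ → p ≈ 0.565217, d = −0.75 ln(1 − 0.753623) = 1.050669 ≈ 1.0507.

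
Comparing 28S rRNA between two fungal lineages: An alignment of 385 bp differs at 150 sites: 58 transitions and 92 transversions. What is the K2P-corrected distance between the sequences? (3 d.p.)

P = 58/385 ≈ 0.150649 and Q = 92/385 ≈ 0.238961.
Under the Kimura two-parameter model, d = −½ ln(1 − 2P − Q) − ¼ ln(1 − 2Q).
1 − 2P − Q = 0.459741, giving −½ ln(0.459741) = 0.388546.
1 − 2Q = 0.522078, giving −¼ ln(0.522078) = 0.162485.
d = 0.388546 + 0.162485 = 0.551031.

0.551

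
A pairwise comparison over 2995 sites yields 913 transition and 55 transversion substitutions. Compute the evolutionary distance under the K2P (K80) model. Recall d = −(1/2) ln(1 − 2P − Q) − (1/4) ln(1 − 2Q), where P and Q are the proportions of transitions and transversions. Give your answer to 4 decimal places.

P = 913/2995 ≈ 0.304841 and Q = 55/2995 ≈ 0.018364.
Under the Kimura two-parameter model, d = −½ ln(1 − 2P − Q) − ¼ ln(1 − 2Q).
1 − 2P − Q = 0.371954, giving −½ ln(0.371954) = 0.494493.
1 − 2Q = 0.963272, giving −¼ ln(0.963272) = 0.009355.
d = 0.494493 + 0.009355 = 0.503848.

0.5038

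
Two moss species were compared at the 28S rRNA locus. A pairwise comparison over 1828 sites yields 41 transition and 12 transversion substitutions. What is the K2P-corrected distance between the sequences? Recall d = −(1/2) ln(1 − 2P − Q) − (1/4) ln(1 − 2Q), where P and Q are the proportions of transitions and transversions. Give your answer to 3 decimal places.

0.030

P = 41/1828 ≈ 0.022429 and Q = 12/1828 ≈ 0.006565.
Under the Kimura two-parameter model, d = −½ ln(1 − 2P − Q) − ¼ ln(1 − 2Q).
1 − 2P − Q = 0.948577, giving −½ ln(0.948577) = 0.026396.
1 − 2Q = 0.98687, giving −¼ ln(0.98687) = 0.003304.
d = 0.026396 + 0.003304 = 0.029700.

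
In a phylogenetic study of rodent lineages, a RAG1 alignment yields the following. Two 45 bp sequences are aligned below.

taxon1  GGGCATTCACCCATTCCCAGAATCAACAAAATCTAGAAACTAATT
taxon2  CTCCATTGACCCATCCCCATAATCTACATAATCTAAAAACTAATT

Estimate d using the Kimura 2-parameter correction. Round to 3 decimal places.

Of 45 sites, 2 differences are transitions and 7 are transversions, so P = 2/45 ≈ 0.044444 and Q = 7/45 ≈ 0.155556.
Under the Kimura two-parameter model, d = −½ ln(1 − 2P − Q) − ¼ ln(1 − 2Q).
1 − 2P − Q = 0.755556, giving −½ ln(0.755556) = 0.140151.
1 − 2Q = 0.688888, giving −¼ ln(0.688888) = 0.093169.
d = 0.140151 + 0.093169 = 0.233320.

0.233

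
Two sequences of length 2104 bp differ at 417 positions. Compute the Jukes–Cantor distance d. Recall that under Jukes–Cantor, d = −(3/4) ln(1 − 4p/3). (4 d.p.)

0.2302

p = 417/2104 ≈ 0.198194.
d = −(3/4) ln(1 − 4p/3) = −0.75 ln(1 − 0.264259) = −0.75 ln(0.735741)
  = −0.75 × (-0.306877) = 0.230158 substitutions/site.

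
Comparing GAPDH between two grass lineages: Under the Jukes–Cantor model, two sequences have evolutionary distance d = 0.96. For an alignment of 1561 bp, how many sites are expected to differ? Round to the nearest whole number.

Invert JC69: p = (3/4)(1 − e^(−4d/3)) = 0.75 × (1 − e^(-1.28)) = 0.75 × (1 − 0.278037) = 0.541472.
Expected differing sites = pL ≈ 0.541472 × 1561 = 845.237792 ≈ 845.

845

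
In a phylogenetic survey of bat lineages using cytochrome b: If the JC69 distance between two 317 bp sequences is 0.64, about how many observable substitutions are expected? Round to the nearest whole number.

Invert JC69: p = (3/4)(1 − e^(−4d/3)) = 0.75 × (1 − e^(-0.853333)) = 0.75 × (1 − 0.425993) = 0.430505.
Expected differing sites = pL ≈ 0.430505 × 317 = 136.470085 ≈ 136.

136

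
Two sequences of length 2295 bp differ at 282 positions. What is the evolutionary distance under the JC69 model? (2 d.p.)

0.13

p = 282/2295 ≈ 0.122876.
d = −(3/4) ln(1 − 4p/3) = −0.75 ln(1 − 0.163835) = −0.75 ln(0.836165)
  = −0.75 × (-0.178929) = 0.134197 substitutions/site.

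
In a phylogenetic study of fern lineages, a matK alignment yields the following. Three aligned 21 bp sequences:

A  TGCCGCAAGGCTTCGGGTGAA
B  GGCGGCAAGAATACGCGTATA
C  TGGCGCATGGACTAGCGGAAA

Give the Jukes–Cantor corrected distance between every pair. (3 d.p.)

A–B: 8/21 sites differ → p ≈ 0.380952, d = −0.75 ln(1 − 0.507936) = 0.531860 ≈ 0.532.
A–C: 8/21 sites differ → p ≈ 0.380952, d = −0.75 ln(1 − 0.507936) = 0.531860 ≈ 0.532.
B–C: 10/21 sites differ → p ≈ 0.47619, d = −0.75 ln(1 − 0.63492) = 0.755729 ≈ 0.756.

d(A,B) = 0.532, d(A,C) = 0.532, d(B,C) = 0.756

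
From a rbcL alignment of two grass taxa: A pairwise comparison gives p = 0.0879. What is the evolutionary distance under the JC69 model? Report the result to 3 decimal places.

d = −(3/4) ln(1 − 4p/3) = −0.75 ln(1 − 0.1172) = −0.75 ln(0.8828)
  = −0.75 × (-0.124657) = 0.093493 substitutions/site.

0.093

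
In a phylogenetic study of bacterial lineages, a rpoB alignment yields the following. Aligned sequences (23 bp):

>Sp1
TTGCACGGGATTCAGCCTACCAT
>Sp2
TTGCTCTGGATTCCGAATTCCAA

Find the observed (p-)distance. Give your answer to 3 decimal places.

The sequences differ at 7 of 23 positions (sites 5, 7, 14, 16, 17, 19, 23).
p = 7/23 = 0.304347… ≈ 0.304 (to 3 d.p.).

0.304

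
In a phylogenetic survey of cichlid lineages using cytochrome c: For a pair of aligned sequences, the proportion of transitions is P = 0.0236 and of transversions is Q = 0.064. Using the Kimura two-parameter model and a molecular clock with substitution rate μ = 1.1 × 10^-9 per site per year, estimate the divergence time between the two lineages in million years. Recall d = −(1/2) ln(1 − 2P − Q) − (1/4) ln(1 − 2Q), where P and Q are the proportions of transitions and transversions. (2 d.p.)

Under the Kimura two-parameter model, d = −½ ln(1 − 2P − Q) − ¼ ln(1 − 2Q).
1 − 2P − Q = 0.8888, giving −½ ln(0.8888) = 0.058942.
1 − 2Q = 0.872, giving −¼ ln(0.872) = 0.034241.
d = 0.058942 + 0.034241 = 0.093183.
Under a molecular clock d = 2μt, so t = d/(2μ) = 0.093183 / (2 × 1.1 × 10^-9) = 42.36 million years.

42.36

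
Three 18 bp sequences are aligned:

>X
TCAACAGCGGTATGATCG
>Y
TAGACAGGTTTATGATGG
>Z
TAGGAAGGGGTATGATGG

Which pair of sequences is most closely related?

Y and Z

X–Y: 6/18 differ, p = 0.333, d = 0.441.
X–Z: 6/18 differ, p = 0.333, d = 0.441.
Y–Z: 4/18 differ, p = 0.222, d = 0.264.
The smallest distance is between Y and Z.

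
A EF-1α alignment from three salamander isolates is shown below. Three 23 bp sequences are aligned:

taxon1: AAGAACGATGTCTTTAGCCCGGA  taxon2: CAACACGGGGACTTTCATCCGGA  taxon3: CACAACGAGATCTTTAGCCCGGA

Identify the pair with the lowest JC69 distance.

taxon1 and taxon3

taxon1–taxon2: 9/23 differ, p = 0.391, d = 0.553.
taxon1–taxon3: 4/23 differ, p = 0.174, d = 0.198.
taxon2–taxon3: 8/23 differ, p = 0.348, d = 0.467.
The smallest distance is between taxon1 and taxon3.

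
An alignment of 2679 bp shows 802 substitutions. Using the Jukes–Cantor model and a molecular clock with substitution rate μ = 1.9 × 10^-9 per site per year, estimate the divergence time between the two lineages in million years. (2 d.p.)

p = 802/2679 ≈ 0.299365.
d = −(3/4) ln(1 − 4p/3) = −0.75 ln(1 − 0.399153) = −0.75 ln(0.600847)
  = −0.75 × (-0.509415) = 0.382061 substitutions/site.
Under a molecular clock d = 2μt, so t = d/(2μ) = 0.382061 / (2 × 1.9 × 10^-9) = 100.54 million years.

100.54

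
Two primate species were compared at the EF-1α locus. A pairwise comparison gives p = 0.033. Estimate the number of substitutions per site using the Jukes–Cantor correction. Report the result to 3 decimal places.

d = −(3/4) ln(1 − 4p/3) = −0.75 ln(1 − 0.044) = −0.75 ln(0.956)
  = −0.75 × (-0.044997) = 0.033748 substitutions/site.

0.034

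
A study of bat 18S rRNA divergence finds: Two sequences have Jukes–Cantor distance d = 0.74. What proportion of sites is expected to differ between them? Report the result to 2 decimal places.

0.47

p = (3/4)(1 − e^(−4d/3)) = 0.75 × (1 − e^(-0.986667)) = 0.75 × (1 − 0.372817) = 0.470387.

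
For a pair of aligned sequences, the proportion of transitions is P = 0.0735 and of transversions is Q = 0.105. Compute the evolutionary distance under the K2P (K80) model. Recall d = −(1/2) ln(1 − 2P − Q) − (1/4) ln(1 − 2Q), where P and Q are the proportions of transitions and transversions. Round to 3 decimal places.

0.204

Under the Kimura two-parameter model, d = −½ ln(1 − 2P − Q) − ¼ ln(1 − 2Q).
1 − 2P − Q = 0.748, giving −½ ln(0.748) = 0.145176.
1 − 2Q = 0.79, giving −¼ ln(0.79) = 0.058931.
d = 0.145176 + 0.058931 = 0.204107.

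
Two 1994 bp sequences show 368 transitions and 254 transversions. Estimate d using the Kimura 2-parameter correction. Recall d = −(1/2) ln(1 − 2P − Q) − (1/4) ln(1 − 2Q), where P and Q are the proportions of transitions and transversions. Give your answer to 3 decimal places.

0.417

P = 368/1994 ≈ 0.184554 and Q = 254/1994 ≈ 0.127382.
Under the Kimura two-parameter model, d = −½ ln(1 − 2P − Q) − ¼ ln(1 − 2Q).
1 − 2P − Q = 0.50351, giving −½ ln(0.50351) = 0.343076.
1 − 2Q = 0.745236, giving −¼ ln(0.745236) = 0.073514.
d = 0.343076 + 0.073514 = 0.416590.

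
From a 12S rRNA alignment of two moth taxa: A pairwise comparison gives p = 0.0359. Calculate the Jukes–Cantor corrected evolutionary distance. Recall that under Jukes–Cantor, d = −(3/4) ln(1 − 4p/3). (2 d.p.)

d = −(3/4) ln(1 − 4p/3) = −0.75 ln(1 − 0.047867) = −0.75 ln(0.952133)
  = −0.75 × (-0.049051) = 0.036788 substitutions/site.

0.04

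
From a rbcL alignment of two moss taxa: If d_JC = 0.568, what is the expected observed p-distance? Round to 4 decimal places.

p = (3/4)(1 − e^(−4d/3)) = 0.75 × (1 − e^(-0.757333)) = 0.75 × (1 − 0.468915) = 0.398314.

0.3983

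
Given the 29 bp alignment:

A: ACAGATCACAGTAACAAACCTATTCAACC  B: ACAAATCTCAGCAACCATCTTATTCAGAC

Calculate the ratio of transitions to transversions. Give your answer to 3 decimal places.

1.000

Transitions are A↔G and C↔T; transversions are all other mismatches.
Transitions: 4. Transversions: 4.
R = 4/4 = 1.000.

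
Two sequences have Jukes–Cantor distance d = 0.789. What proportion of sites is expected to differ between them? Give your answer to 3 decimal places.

0.488

p = (3/4)(1 − e^(−4d/3)) = 0.75 × (1 − e^(-1.052)) = 0.75 × (1 − 0.349239) = 0.488071.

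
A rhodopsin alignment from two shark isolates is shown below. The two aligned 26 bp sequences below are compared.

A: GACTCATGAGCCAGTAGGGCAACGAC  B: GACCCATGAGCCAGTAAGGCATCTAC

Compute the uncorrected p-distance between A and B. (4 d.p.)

0.1538

The sequences differ at 4 of 26 positions (sites 4, 17, 22, 24).
p = 4/26 = 0.153846… ≈ 0.1538 (to 4 d.p.).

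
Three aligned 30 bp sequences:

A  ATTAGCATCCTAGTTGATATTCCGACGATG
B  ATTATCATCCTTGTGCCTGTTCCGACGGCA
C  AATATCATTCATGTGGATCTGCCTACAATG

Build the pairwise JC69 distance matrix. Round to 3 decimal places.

A–B: 9/30 sites differ → p = 0.3, d = −0.75 ln(1 − 0.4) = 0.383119 ≈ 0.383.
A–C: 10/30 sites differ → p ≈ 0.333333, d = −0.75 ln(1 − 0.444444) = 0.440839 ≈ 0.441.
B–C: 12/30 sites differ → p = 0.4, d = −0.75 ln(1 − 0.533333) = 0.571605 ≈ 0.572.

d(A,B) = 0.383, d(A,C) = 0.441, d(B,C) = 0.572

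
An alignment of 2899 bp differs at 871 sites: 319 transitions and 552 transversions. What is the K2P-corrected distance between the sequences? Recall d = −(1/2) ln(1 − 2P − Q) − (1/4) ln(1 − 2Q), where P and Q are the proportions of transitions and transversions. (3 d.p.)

0.384

P = 319/2899 ≈ 0.110038 and Q = 552/2899 ≈ 0.19041.
Under the Kimura two-parameter model, d = −½ ln(1 − 2P − Q) − ¼ ln(1 − 2Q).
1 − 2P − Q = 0.589514, giving −½ ln(0.589514) = 0.264228.
1 − 2Q = 0.61918, giving −¼ ln(0.61918) = 0.119840.
d = 0.264228 + 0.119840 = 0.384068.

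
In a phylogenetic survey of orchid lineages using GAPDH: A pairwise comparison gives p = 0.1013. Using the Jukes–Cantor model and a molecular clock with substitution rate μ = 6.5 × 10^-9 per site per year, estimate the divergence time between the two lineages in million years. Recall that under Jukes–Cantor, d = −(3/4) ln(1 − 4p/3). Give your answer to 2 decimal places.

d = −(3/4) ln(1 − 4p/3) = −0.75 ln(1 − 0.135067) = −0.75 ln(0.864933)
  = −0.75 × (-0.145103) = 0.108827 substitutions/site.
Under a molecular clock d = 2μt, so t = d/(2μ) = 0.108827 / (2 × 6.5 × 10^-9) = 8.37 million years.

8.37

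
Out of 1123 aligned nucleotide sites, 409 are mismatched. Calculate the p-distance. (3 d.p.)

p = 409/1123 = 0.364203… ≈ 0.364 (to 3 d.p.).

0.364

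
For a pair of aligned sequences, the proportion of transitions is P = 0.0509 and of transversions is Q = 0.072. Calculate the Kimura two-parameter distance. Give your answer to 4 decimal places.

Under the Kimura two-parameter model, d = −½ ln(1 − 2P − Q) − ¼ ln(1 − 2Q).
1 − 2P − Q = 0.8262, giving −½ ln(0.8262) = 0.095459.
1 − 2Q = 0.856, giving −¼ ln(0.856) = 0.038871.
d = 0.095459 + 0.038871 = 0.134330.

0.1343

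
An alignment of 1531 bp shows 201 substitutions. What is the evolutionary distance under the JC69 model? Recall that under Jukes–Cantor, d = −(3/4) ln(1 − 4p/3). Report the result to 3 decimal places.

0.144

p = 201/1531 ≈ 0.131287.
d = −(3/4) ln(1 − 4p/3) = −0.75 ln(1 − 0.175049) = −0.75 ln(0.824951)
  = −0.75 × (-0.192431) = 0.144323 substitutions/site.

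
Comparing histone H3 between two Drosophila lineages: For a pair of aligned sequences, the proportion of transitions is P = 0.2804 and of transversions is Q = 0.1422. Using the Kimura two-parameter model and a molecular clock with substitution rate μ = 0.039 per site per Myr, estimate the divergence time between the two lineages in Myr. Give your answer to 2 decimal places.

Under the Kimura two-parameter model, d = −½ ln(1 − 2P − Q) − ¼ ln(1 − 2Q).
1 − 2P − Q = 0.297, giving −½ ln(0.297) = 0.607012.
1 − 2Q = 0.7156, giving −¼ ln(0.7156) = 0.083658.
d = 0.607012 + 0.083658 = 0.690670.
Under a molecular clock d = 2μt, so t = d/(2μ) = 0.690670 / (2 × 0.039) = 8.85 Myr.

8.85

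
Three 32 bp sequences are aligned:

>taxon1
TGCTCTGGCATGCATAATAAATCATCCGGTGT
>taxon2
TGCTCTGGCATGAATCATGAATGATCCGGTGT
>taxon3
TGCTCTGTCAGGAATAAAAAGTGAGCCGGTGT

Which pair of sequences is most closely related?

taxon1 and taxon2

taxon1–taxon2: 4/32 differ, p = 0.125, d = 0.137.
taxon1–taxon3: 7/32 differ, p = 0.219, d = 0.259.
taxon2–taxon3: 7/32 differ, p = 0.219, d = 0.259.
The smallest distance is between taxon1 and taxon2.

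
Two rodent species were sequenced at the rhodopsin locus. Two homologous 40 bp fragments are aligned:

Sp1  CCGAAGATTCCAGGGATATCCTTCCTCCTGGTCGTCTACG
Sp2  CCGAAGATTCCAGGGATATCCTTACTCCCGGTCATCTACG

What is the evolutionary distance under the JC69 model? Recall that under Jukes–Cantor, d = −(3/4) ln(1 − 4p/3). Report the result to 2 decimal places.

The sequences differ at 3 of 40 sites (24, 29, 34), so p = 3/40 = 0.075.
d = −(3/4) ln(1 − 4p/3) = −0.75 ln(1 − 0.1) = −0.75 ln(0.9)
  = −0.75 × (-0.105361) = 0.079021 substitutions/site.

0.08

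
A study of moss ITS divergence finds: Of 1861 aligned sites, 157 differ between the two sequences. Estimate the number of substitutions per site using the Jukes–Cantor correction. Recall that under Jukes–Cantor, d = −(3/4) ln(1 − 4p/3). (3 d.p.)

p = 157/1861 ≈ 0.084363.
d = −(3/4) ln(1 − 4p/3) = −0.75 ln(1 − 0.112484) = −0.75 ln(0.887516)
  = −0.75 × (-0.119329) = 0.089497 substitutions/site.

0.089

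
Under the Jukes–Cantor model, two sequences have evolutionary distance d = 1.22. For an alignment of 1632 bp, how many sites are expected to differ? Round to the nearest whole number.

Invert JC69: p = (3/4)(1 − e^(−4d/3)) = 0.75 × (1 − e^(-1.626667)) = 0.75 × (1 − 0.196584) = 0.602562.
Expected differing sites = pL ≈ 0.602562 × 1632 = 983.381184 ≈ 983.

983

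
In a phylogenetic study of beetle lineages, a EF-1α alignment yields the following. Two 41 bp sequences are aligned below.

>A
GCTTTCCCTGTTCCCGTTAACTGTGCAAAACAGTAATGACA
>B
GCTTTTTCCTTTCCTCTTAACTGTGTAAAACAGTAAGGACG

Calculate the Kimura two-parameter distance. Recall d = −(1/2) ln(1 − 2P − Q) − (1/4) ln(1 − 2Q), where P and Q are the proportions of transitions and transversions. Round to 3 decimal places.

0.267

Of 41 sites, 6 differences are transitions and 3 are transversions, so P = 6/41 ≈ 0.146341 and Q = 3/41 ≈ 0.073171.
Under the Kimura two-parameter model, d = −½ ln(1 − 2P − Q) − ¼ ln(1 − 2Q).
1 − 2P − Q = 0.634147, giving −½ ln(0.634147) = 0.227737.
1 − 2Q = 0.853658, giving −¼ ln(0.853658) = 0.039556.
d = 0.227737 + 0.039556 = 0.267293.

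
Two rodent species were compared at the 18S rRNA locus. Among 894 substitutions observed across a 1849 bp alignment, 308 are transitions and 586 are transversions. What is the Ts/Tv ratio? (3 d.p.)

0.526

R = 308/586 = 0.525597… ≈ 0.526 (to 3 d.p.).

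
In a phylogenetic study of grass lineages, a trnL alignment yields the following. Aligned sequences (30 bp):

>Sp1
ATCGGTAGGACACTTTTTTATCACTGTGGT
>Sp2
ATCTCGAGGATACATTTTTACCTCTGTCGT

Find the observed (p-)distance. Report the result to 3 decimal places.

The sequences differ at 8 of 30 positions (sites 4, 5, 6, 11, 14, 21, 23, 28).
p = 8/30 = 0.266666… ≈ 0.267 (to 3 d.p.).

0.267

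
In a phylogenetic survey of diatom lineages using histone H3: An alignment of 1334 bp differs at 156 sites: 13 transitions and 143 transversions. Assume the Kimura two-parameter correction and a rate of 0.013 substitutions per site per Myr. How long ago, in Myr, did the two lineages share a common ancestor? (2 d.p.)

P = 13/1334 ≈ 0.009745 and Q = 143/1334 ≈ 0.107196.
Under the Kimura two-parameter model, d = −½ ln(1 − 2P − Q) − ¼ ln(1 − 2Q).
1 − 2P − Q = 0.873314, giving −½ ln(0.873314) = 0.067730.
1 − 2Q = 0.785608, giving −¼ ln(0.785608) = 0.060324.
d = 0.067730 + 0.060324 = 0.128054.
Under a molecular clock d = 2μt, so t = d/(2μ) = 0.128054 / (2 × 0.013) = 4.93 Myr.

4.93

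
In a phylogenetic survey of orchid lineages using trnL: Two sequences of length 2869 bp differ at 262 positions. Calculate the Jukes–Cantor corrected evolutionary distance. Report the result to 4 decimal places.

0.0974

p = 262/2869 ≈ 0.091321.
d = −(3/4) ln(1 − 4p/3) = −0.75 ln(1 − 0.121761) = −0.75 ln(0.878239)
  = −0.75 × (-0.129837) = 0.097378 substitutions/site.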